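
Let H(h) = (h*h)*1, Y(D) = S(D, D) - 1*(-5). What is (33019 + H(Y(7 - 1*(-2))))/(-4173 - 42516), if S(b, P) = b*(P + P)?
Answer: -60908/46689 ≈ -1.3045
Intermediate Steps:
S(b, P) = 2*P*b (S(b, P) = b*(2*P) = 2*P*b)
Y(D) = 5 + 2*D² (Y(D) = 2*D*D - 1*(-5) = 2*D² + 5 = 5 + 2*D²)
H(h) = h² (H(h) = h²*1 = h²)
(33019 + H(Y(7 - 1*(-2))))/(-4173 - 42516) = (33019 + (5 + 2*(7 - 1*(-2))²)²)/(-4173 - 42516) = (33019 + (5 + 2*(7 + 2)²)²)/(-46689) = (33019 + (5 + 2*9²)²)*(-1/46689) = (33019 + (5 + 2*81)²)*(-1/46689) = (33019 + (5 + 162)²)*(-1/46689) = (33019 + 167²)*(-1/46689) = (33019 + 27889)*(-1/46689) = 60908*(-1/46689) = -60908/46689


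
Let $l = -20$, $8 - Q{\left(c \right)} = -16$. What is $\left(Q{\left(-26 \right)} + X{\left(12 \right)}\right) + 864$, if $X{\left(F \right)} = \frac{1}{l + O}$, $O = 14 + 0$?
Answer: $\frac{5327}{6} \approx 887.83$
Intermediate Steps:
$O = 14$
$Q{\left(c \right)} = 24$ ($Q{\left(c \right)} = 8 - -16 = 8 + 16 = 24$)
$X{\left(F \right)} = - \frac{1}{6}$ ($X{\left(F \right)} = \frac{1}{-20 + 14} = \frac{1}{-6} = - \frac{1}{6}$)
$\left(Q{\left(-26 \right)} + X{\left(12 \right)}\right) + 864 = \left(24 - \frac{1}{6}\right) + 864 = \frac{143}{6} + 864 = \frac{5327}{6}$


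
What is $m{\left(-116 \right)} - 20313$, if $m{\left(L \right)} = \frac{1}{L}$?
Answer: $- \frac{2356309}{116} \approx -20313.0$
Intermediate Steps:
$m{\left(-116 \right)} - 20313 = \frac{1}{-116} - 20313 = - \frac{1}{116} - 20313 = - \frac{2356309}{116}$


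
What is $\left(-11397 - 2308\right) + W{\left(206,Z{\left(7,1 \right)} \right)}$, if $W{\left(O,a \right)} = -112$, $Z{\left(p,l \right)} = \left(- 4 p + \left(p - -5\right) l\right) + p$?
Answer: $-13817$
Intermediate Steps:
$Z{\left(p,l \right)} = - 3 p + l \left(5 + p\right)$ ($Z{\left(p,l \right)} = \left(- 4 p + \left(p + 5\right) l\right) + p = \left(- 4 p + \left(5 + p\right) l\right) + p = \left(- 4 p + l \left(5 + p\right)\right) + p = - 3 p + l \left(5 + p\right)$)
$\left(-11397 - 2308\right) + W{\left(206,Z{\left(7,1 \right)} \right)} = \left(-11397 - 2308\right) - 112 = -13705 - 112 = -13817$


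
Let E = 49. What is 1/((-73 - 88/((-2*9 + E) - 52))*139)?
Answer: -21/200855 ≈ -0.00010455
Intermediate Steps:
1/((-73 - 88/((-2*9 + E) - 52))*139) = 1/((-73 - 88/((-2*9 + 49) - 52))*139) = 1/((-73 - 88/((-18 + 49) - 52))*139) = 1/((-73 - 88/(31 - 52))*139) = 1/((-73 - 88/(-21))*139) = 1/((-73 - 88*(-1/21))*139) = 1/((-73 + 88/21)*139) = 1/(-1445/21*139) = 1/(-200855/21) = -21/200855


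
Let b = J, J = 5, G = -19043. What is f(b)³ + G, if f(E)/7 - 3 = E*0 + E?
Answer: 156573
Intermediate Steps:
b = 5
f(E) = 21 + 7*E (f(E) = 21 + 7*(E*0 + E) = 21 + 7*(0 + E) = 21 + 7*E)
f(b)³ + G = (21 + 7*5)³ - 19043 = (21 + 35)³ - 19043 = 56³ - 19043 = 175616 - 19043 = 156573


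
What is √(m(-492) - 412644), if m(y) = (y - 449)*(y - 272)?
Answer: 2*√76570 ≈ 553.43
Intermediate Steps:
m(y) = (-449 + y)*(-272 + y)
√(m(-492) - 412644) = √((122128 + (-492)² - 721*(-492)) - 412644) = √((122128 + 242064 + 354732) - 412644) = √(718924 - 412644) = √306280 = 2*√76570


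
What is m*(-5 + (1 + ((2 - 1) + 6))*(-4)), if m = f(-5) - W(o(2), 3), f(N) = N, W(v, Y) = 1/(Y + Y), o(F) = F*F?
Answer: 1147/6 ≈ 191.17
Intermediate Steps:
o(F) = F²
W(v, Y) = 1/(2*Y)
m = -31/6 (m = -5 - 1/(2*3) = -5 - 1*⅙ = -5 - ⅙ = -31/6 ≈ -5.1667)
m*(-5 + (1 + ((2 - 1) + 6))*(-4)) = -31*(-5 + (1 + ((2 - 1) + 6))*(-4))/6 = -31*(-5 + (1 + (1 + 6))*(-4))/6 = -31*(-5 + (1 + 7)*(-4))/6 = -31*(-5 + 8*(-4))/6 = -31*(-5 - 32)/6 = -31/6*(-37) = 1147/6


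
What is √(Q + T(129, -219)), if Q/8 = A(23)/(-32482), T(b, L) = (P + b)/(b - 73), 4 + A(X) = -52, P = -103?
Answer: √24716122235/227374 ≈ 0.69143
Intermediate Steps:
A(X) = -56 (A(X) = -4 - 52 = -56)
T(b, L) = (-103 + b)/(-73 + b) (T(b, L) = (-103 + b)/(b - 73) = (-103 + b)/(-73 + b))
Q = 224/16241 (Q = 8*(-56/(-32482)) = 8*(-56*(-1/32482)) = 8*(28/16241) = 224/16241 ≈ 0.013792)
√(Q + T(129, -219)) = √(224/16241 + (-103 + 129)/(-73 + 129)) = √(224/16241 + 26/56) = √(224/16241 + (1/56)*26) = √(224/16241 + 13/28) = √(217405/454748) = √24716122235/227374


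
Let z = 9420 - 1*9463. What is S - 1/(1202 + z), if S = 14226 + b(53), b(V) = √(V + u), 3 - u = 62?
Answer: 16487933/1159 + I*√6 ≈ 14226.0 + 2.4495*I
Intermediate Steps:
z = -43 (z = 9420 - 9463 = -43)
u = -59 (u = 3 - 1*62 = 3 - 62 = -59)
b(V) = √(-59 + V) (b(V) = √(V - 59) = √(-59 + V))
S = 14226 + I*√6 (S = 14226 + √(-59 + 53) = 14226 + √(-6) = 14226 + I*√6 ≈ 14226.0 + 2.4495*I)
S - 1/(1202 + z) = (14226 + I*√6) - 1/(1202 - 43) = (14226 + I*√6) - 1/1159 = 16487933/1159 + I*√6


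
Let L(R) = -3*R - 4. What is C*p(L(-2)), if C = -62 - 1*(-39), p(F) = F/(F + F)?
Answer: -23/2 ≈ -11.500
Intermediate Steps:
L(R) = -4 - 3*R
p(F) = 1/2 (p(F) = F/((2*F)) = (1/(2*F))*F = 1/2)
C = -23 (C = -62 + 39 = -23)
C*p(L(-2)) = -23*1/2 = -23/2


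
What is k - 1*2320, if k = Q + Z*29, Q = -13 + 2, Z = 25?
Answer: -1606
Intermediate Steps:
Q = -11
k = 714 (k = -11 + 25*29 = -11 + 725 = 714)
k - 1*2320 = 714 - 1*2320 = 714 - 2320 = -1606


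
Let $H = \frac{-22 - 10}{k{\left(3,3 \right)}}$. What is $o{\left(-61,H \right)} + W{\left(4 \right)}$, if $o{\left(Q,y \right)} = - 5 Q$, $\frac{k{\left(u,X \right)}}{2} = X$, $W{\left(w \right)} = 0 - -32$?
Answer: $337$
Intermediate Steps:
$W{\left(w \right)} = 32$ ($W{\left(w \right)} = 0 + 32 = 32$)
$k{\left(u,X \right)} = 2 X$
$H = - \frac{16}{3}$ ($H = \frac{-22 - 10}{2 \cdot 3} = \frac{-22 - 10}{6} = \left(-32\right) \frac{1}{6} = - \frac{16}{3} \approx -5.3333$)
$o{\left(-61,H \right)} + W{\left(4 \right)} = \left(-5\right) \left(-61\right) + 32 = 305 + 32 = 337$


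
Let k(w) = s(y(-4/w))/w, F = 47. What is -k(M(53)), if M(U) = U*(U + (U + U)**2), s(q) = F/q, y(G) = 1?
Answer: -47/598317 ≈ -7.8554e-5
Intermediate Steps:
s(q) = 47/q
M(U) = U*(U + 4*U**2) (M(U) = U*(U + (2*U)**2) = U*(U + 4*U**2))
k(w) = 47/w (k(w) = (47/1)/w = (47*1)/w = 47/w)
-k(M(53)) = -47/(53**2*(1 + 4*53)) = -47/(2809*(1 + 212)) = -47/(2809*213) = -47/598317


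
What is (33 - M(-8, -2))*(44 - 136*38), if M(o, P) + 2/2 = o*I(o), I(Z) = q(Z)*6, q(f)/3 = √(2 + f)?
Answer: -174216 - 737856*I*√6 ≈ -1.7422e+5 - 1.8074e+6*I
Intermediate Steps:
q(f) = 3*√(2 + f)
I(Z) = 18*√(2 + Z) (I(Z) = (3*√(2 + Z))*6 = 18*√(2 + Z))
M(o, P) = -1 + 18*o*√(2 + o) (M(o, P) = -1 + o*(18*√(2 + o)) = -1 + 18*o*√(2 + o))
(33 - M(-8, -2))*(44 - 136*38) = (33 - (-1 + 18*(-8)*√(2 - 8)))*(44 - 136*38) = (33 - (-1 + 18*(-8)*√(-6)))*(44 - 5168) = (33 - (-1 + 18*(-8)*(I*√6)))*(-5124) = (33 - (-1 - 144*I*√6))*(-5124) = (33 + (1 + 144*I*√6))*(-5124) = (34 + 144*I*√6)*(-5124) = -174216 - 737856*I*√6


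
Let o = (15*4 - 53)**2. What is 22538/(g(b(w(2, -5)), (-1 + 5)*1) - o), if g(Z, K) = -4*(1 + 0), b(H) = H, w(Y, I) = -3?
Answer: -22538/53 ≈ -425.25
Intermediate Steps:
g(Z, K) = -4 (g(Z, K) = -4*1 = -4)
o = 49 (o = (60 - 53)**2 = 7**2 = 49)
22538/(g(b(w(2, -5)), (-1 + 5)*1) - o) = 22538/(-4 - 1*49) = 22538/(-4 - 49) = 22538/(-53) = 22538*(-1/53) = -22538/53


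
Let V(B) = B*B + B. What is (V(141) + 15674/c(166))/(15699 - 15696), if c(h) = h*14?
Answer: 23273401/3486 ≈ 6676.3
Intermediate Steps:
c(h) = 14*h
V(B) = B + B² (V(B) = B² + B = B + B²)
(V(141) + 15674/c(166))/(15699 - 15696) = (141*(1 + 141) + 15674/((14*166)))/(15699 - 15696) = (141*142 + 15674/2324)/3 = (20022 + 15674*(1/2324))*(⅓) = (20022 + 7837/1162)*(⅓) = (23273401/1162)*(⅓) = 23273401/3486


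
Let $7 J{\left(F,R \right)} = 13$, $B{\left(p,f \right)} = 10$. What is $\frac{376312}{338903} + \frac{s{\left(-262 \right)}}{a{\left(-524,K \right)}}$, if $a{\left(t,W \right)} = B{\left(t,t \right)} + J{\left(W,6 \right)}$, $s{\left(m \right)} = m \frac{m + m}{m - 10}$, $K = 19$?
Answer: $- \frac{39649448217}{956384266} \approx -41.458$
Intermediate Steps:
$J{\left(F,R \right)} = \frac{13}{7}$ ($J{\left(F,R \right)} = \frac{1}{7} \cdot 13 = \frac{13}{7}$)
$s{\left(m \right)} = \frac{2 m^{2}}{-10 + m}$ ($s{\left(m \right)} = m \frac{2 m}{-10 + m} = \frac{2 m^{2}}{-10 + m}$)
$a{\left(t,W \right)} = \frac{83}{7}$ ($a{\left(t,W \right)} = 10 + \frac{13}{7} = \frac{83}{7}$)
$\frac{376312}{338903} + \frac{s{\left(-262 \right)}}{a{\left(-524,K \right)}} = \frac{376312}{338903} + \frac{2 \left(-262\right)^{2} \frac{1}{-10 - 262}}{\frac{83}{7}} = 376312 \cdot \frac{1}{338903} + 2 \cdot 68644 \frac{1}{-272} \cdot \frac{7}{83} = \frac{376312}{338903} + 2 \cdot 68644 \left(- \frac{1}{272}\right) \frac{7}{83} = \frac{376312}{338903} - \frac{120127}{2822} = - \frac{39649448217}{956384266}$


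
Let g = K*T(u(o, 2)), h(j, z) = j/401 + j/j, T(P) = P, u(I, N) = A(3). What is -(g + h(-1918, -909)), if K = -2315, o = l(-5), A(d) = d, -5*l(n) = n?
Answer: 2786462/401 ≈ 6948.8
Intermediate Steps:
l(n) = -n/5
o = 1 (o = -1/5*(-5) = 1)
u(I, N) = 3
h(j, z) = 1 + j/401 (h(j, z) = j*(1/401) + 1 = j/401 + 1 = 1 + j/401)
g = -6945 (g = -2315*3 = -6945)
-(g + h(-1918, -909)) = -(-6945 + (1 + (1/401)*(-1918))) = -(-6945 + (1 - 1918/401)) = -(-6945 - 1517/401) = -1*(-2786462/401) = 2786462/401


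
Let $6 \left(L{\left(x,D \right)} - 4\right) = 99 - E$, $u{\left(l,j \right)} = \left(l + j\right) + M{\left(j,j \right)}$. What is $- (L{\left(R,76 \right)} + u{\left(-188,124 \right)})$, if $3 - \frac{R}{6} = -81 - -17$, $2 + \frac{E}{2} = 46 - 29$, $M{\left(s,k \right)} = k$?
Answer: $- \frac{151}{2} \approx -75.5$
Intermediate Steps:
$E = 30$ ($E = -4 + 2 \left(46 - 29\right) = -4 + 2 \cdot 17 = -4 + 34 = 30$)
$u{\left(l,j \right)} = l + 2 j$ ($u{\left(l,j \right)} = \left(l + j\right) + j = \left(j + l\right) + j = l + 2 j$)
$R = 402$ ($R = 18 - 6 \left(-81 - -17\right) = 18 - 6 \left(-81 + 17\right) = 18 - -384 = 18 + 384 = 402$)
$L{\left(x,D \right)} = \frac{31}{2}$ ($L{\left(x,D \right)} = 4 + \frac{99 - 30}{6} = 4 + \frac{1}{6} \cdot 69 = 4 + \frac{23}{2} = \frac{31}{2}$)
$- (L{\left(R,76 \right)} + u{\left(-188,124 \right)}) = - (\frac{31}{2} + \left(-188 + 2 \cdot 124\right)) = - (\frac{31}{2} + \left(-188 + 248\right)) = - (\frac{31}{2} + 60) = \left(-1\right) \frac{151}{2} = - \frac{151}{2}$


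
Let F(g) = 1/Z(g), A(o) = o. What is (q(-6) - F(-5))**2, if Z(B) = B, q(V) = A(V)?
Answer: 841/25 ≈ 33.640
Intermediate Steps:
q(V) = V
F(g) = 1/g
(q(-6) - F(-5))**2 = (-6 - 1/(-5))**2 = (-6 - 1*(-1/5))**2 = (-6 + 1/5)**2 = (-29/5)**2 = 841/25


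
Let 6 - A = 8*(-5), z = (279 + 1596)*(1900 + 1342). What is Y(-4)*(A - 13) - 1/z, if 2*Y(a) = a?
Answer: -401197501/6078750 ≈ -66.000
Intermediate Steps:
Y(a) = a/2
z = 6078750 (z = 1875*3242 = 6078750)
A = 46 (A = 6 - 8*(-5) = 6 - 1*(-40) = 6 + 40 = 46)
Y(-4)*(A - 13) - 1/z = ((1/2)*(-4))*(46 - 13) - 1/6078750 = -2*33 - 1*1/6078750 = -66 - 1/6078750 = -401197501/6078750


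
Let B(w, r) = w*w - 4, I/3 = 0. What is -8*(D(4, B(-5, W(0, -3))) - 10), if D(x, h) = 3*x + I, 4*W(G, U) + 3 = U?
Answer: -16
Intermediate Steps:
W(G, U) = -¾ + U/4
I = 0 (I = 3*0 = 0)
B(w, r) = -4 + w² (B(w, r) = w² - 4 = -4 + w²)
D(x, h) = 3*x (D(x, h) = 3*x + 0 = 3*x)
-8*(D(4, B(-5, W(0, -3))) - 10) = -8*(3*4 - 10) = -8*(12 - 10) = -8*2 = -16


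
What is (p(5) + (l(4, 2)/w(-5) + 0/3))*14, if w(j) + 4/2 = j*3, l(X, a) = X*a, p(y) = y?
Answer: 1078/17 ≈ 63.412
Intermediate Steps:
w(j) = -2 + 3*j (w(j) = -2 + j*3 = -2 + 3*j)
(p(5) + (l(4, 2)/w(-5) + 0/3))*14 = (5 + ((4*2)/(-2 + 3*(-5)) + 0/3))*14 = (5 + (8/(-2 - 15) + 0*(⅓)))*14 = (5 + (8/(-17) + 0))*14 = (5 + (8*(-1/17) + 0))*14 = (5 + (-8/17 + 0))*14 = (5 - 8/17)*14 = (77/17)*14 = 1078/17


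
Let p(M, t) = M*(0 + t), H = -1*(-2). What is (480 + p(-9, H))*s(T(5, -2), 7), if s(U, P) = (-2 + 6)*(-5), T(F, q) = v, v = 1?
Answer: -9240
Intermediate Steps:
H = 2
T(F, q) = 1
s(U, P) = -20 (s(U, P) = 4*(-5) = -20)
p(M, t) = M*t
(480 + p(-9, H))*s(T(5, -2), 7) = (480 - 9*2)*(-20) = (480 - 18)*(-20) = 462*(-20) = -9240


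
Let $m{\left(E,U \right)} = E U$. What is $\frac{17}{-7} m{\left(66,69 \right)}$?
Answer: $- \frac{77418}{7} \approx -11060.0$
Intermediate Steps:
$\frac{17}{-7} m{\left(66,69 \right)} = \frac{17}{-7} \cdot 66 \cdot 69 = 17 \left(- \frac{1}{7}\right) 4554 = \left(- \frac{17}{7}\right) 4554 = - \frac{77418}{7}$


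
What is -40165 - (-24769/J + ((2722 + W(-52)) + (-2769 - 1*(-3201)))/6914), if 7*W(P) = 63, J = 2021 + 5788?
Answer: -2168419072291/53991426 ≈ -40162.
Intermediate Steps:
J = 7809
W(P) = 9 (W(P) = (1/7)*63 = 9)
-40165 - (-24769/J + ((2722 + W(-52)) + (-2769 - 1*(-3201)))/6914) = -40165 - (-24769/7809 + ((2722 + 9) + (-2769 - 1*(-3201)))/6914) = -40165 - (-24769*1/7809 + (2731 + (-2769 + 3201))*(1/6914)) = -40165 - (-24769/7809 + (2731 + 432)*(1/6914)) = -40165 - (-24769/7809 + 3163*(1/6914)) = -40165 - (-24769/7809 + 3163/6914) = -40165 - 1*(-146552999/53991426) = -40165 + 146552999/53991426 = -2168419072291/53991426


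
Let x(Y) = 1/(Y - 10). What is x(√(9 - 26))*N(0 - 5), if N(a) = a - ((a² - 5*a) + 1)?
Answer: 560/117 + 56*I*√17/117 ≈ 4.7863 + 1.9735*I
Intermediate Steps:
N(a) = -1 - a² + 6*a (N(a) = a - (1 + a² - 5*a) = a + (-1 - a² + 5*a) = -1 - a² + 6*a)
x(Y) = 1/(-10 + Y)
x(√(9 - 26))*N(0 - 5) = (-1 - (0 - 5)² + 6*(0 - 5))/(-10 + √(9 - 26)) = (-1 - 1*(-5)² + 6*(-5))/(-10 + √(-17)) = (-1 - 1*25 - 30)/(-10 + I*√17) = (-1 - 25 - 30)/(-10 + I*√17) = -56/(-10 + I*√17)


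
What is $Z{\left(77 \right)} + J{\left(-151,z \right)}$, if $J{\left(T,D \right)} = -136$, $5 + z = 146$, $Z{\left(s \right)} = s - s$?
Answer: $-136$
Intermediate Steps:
$Z{\left(s \right)} = 0$
$z = 141$ ($z = -5 + 146 = 141$)
$Z{\left(77 \right)} + J{\left(-151,z \right)} = 0 - 136 = -136$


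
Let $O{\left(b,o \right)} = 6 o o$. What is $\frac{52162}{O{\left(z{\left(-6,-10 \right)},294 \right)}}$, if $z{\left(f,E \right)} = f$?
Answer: $\frac{26081}{259308} \approx 0.10058$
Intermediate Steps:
$O{\left(b,o \right)} = 6 o^{2}$
$\frac{52162}{O{\left(z{\left(-6,-10 \right)},294 \right)}} = \frac{52162}{6 \cdot 294^{2}} = \frac{52162}{6 \cdot 86436} = \frac{52162}{518616} = 52162 \cdot \frac{1}{518616} = \frac{26081}{259308}$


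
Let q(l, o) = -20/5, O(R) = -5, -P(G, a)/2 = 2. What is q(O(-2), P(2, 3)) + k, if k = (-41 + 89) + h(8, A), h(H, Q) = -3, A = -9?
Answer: 41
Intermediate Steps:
P(G, a) = -4 (P(G, a) = -2*2 = -4)
k = 45 (k = (-41 + 89) - 3 = 48 - 3 = 45)
q(l, o) = -4 (q(l, o) = -20*⅕ = -4)
q(O(-2), P(2, 3)) + k = -4 + 45 = 41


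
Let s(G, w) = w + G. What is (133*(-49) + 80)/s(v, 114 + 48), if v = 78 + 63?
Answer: -6437/303 ≈ -21.244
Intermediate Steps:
v = 141
s(G, w) = G + w
(133*(-49) + 80)/s(v, 114 + 48) = (133*(-49) + 80)/(141 + (114 + 48)) = (-6517 + 80)/(141 + 162) = -6437/303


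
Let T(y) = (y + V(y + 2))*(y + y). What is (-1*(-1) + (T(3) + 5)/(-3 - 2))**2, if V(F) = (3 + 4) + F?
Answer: 324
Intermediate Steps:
V(F) = 7 + F
T(y) = 2*y*(9 + 2*y) (T(y) = (y + (7 + (y + 2)))*(y + y) = (y + (7 + (2 + y)))*(2*y) = (y + (9 + y))*(2*y) = (9 + 2*y)*(2*y) = 2*y*(9 + 2*y))
(-1*(-1) + (T(3) + 5)/(-3 - 2))**2 = (-1*(-1) + (2*3*(9 + 2*3) + 5)/(-3 - 2))**2 = (1 + (2*3*(9 + 6) + 5)/(-5))**2 = (1 + (2*3*15 + 5)*(-1/5))**2 = (1 + (90 + 5)*(-1/5))**2 = (1 + 95*(-1/5))**2 = (1 - 19)**2 = (-18)**2 = 324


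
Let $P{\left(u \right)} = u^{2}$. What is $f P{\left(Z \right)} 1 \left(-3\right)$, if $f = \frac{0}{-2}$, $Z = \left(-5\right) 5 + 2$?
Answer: $0$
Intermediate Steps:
$Z = -23$ ($Z = -25 + 2 = -23$)
$f = 0$ ($f = 0 \left(- \frac{1}{2}\right) = 0$)
$f P{\left(Z \right)} 1 \left(-3\right) = 0 \left(-23\right)^{2} \cdot 1 \left(-3\right) = 0 \cdot 529 \left(-3\right) = 0 \left(-3\right) = 0$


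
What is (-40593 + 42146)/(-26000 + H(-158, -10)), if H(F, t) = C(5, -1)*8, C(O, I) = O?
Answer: -1553/25960 ≈ -0.059823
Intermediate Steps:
H(F, t) = 40 (H(F, t) = 5*8 = 40)
(-40593 + 42146)/(-26000 + H(-158, -10)) = (-40593 + 42146)/(-26000 + 40) = 1553/(-25960) = 1553*(-1/25960) = -1553/25960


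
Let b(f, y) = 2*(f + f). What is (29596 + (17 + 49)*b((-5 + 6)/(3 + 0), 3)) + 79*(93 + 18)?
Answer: 38453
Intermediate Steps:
b(f, y) = 4*f (b(f, y) = 2*(2*f) = 4*f)
(29596 + (17 + 49)*b((-5 + 6)/(3 + 0), 3)) + 79*(93 + 18) = (29596 + (17 + 49)*(4*((-5 + 6)/(3 + 0)))) + 79*(93 + 18) = (29596 + 66*(4*(1/3))) + 79*111 = (29596 + 66*(4*(1*(1/3)))) + 8769 = (29596 + 66*(4*(1/3))) + 8769 = (29596 + 66*(4/3)) + 8769 = (29596 + 88) + 8769 = 29684 + 8769 = 38453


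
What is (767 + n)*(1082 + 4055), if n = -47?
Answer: 3698640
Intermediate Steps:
(767 + n)*(1082 + 4055) = (767 - 47)*(1082 + 4055) = 720*5137 = 3698640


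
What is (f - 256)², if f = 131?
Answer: 15625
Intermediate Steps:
(f - 256)² = (131 - 256)² = (-125)² = 15625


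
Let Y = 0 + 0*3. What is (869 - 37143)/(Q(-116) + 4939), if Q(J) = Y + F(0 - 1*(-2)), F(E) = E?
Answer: -36274/4941 ≈ -7.3414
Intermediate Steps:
Y = 0 (Y = 0 + 0 = 0)
Q(J) = 2 (Q(J) = 0 + (0 - 1*(-2)) = 0 + (0 + 2) = 0 + 2 = 2)
(869 - 37143)/(Q(-116) + 4939) = (869 - 37143)/(2 + 4939) = -36274/4941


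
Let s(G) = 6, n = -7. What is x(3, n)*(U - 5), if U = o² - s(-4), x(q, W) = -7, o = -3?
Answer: 14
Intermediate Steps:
U = 3 (U = (-3)² - 1*6 = 9 - 6 = 3)
x(3, n)*(U - 5) = -7*(3 - 5) = -7*(-2) = 14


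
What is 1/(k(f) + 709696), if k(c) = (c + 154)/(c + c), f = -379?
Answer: 758/537949793 ≈ 1.4091e-6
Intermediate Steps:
k(c) = (154 + c)/(2*c) (k(c) = (154 + c)/((2*c)) = (154 + c)*(1/(2*c)) = (154 + c)/(2*c))
1/(k(f) + 709696) = 1/((½)*(154 - 379)/(-379) + 709696) = 1/((½)*(-1/379)*(-225) + 709696) = 1/(225/758 + 709696) = 1/(537949793/758) = 758/537949793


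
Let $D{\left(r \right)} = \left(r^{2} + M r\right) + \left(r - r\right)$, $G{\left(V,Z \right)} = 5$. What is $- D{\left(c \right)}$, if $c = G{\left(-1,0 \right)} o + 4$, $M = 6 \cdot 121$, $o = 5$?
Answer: $-21895$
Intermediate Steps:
$M = 726$
$c = 29$ ($c = 5 \cdot 5 + 4 = 25 + 4 = 29$)
$D{\left(r \right)} = r^{2} + 726 r$ ($D{\left(r \right)} = \left(r^{2} + 726 r\right) + \left(r - r\right) = \left(r^{2} + 726 r\right) + 0 = r^{2} + 726 r$)
$- D{\left(c \right)} = - 29 \left(726 + 29\right) = - 29 \cdot 755 = \left(-1\right) 21895 = -21895$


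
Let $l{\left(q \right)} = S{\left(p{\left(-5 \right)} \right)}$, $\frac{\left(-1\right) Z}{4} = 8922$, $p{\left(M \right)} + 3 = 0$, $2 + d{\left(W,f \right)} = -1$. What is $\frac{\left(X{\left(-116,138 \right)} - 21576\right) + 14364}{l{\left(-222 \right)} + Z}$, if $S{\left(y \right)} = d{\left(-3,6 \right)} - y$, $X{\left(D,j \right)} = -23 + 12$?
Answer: $\frac{7223}{35688} \approx 0.20239$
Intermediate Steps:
$X{\left(D,j \right)} = -11$
$d{\left(W,f \right)} = -3$ ($d{\left(W,f \right)} = -2 - 1 = -3$)
$p{\left(M \right)} = -3$ ($p{\left(M \right)} = -3 + 0 = -3$)
$S{\left(y \right)} = -3 - y$
$Z = -35688$ ($Z = \left(-4\right) 8922 = -35688$)
$l{\left(q \right)} = 0$ ($l{\left(q \right)} = -3 - -3 = -3 + 3 = 0$)
$\frac{\left(X{\left(-116,138 \right)} - 21576\right) + 14364}{l{\left(-222 \right)} + Z} = \frac{\left(-11 - 21576\right) + 14364}{0 - 35688} = \frac{\left(-11 - 21576\right) + 14364}{-35688} = \left(-21587 + 14364\right) \left(- \frac{1}{35688}\right) = \left(-7223\right) \left(- \frac{1}{35688}\right) = \frac{7223}{35688}$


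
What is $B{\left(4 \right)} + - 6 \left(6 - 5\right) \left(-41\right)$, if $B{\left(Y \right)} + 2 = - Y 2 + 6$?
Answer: $242$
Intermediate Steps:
$B{\left(Y \right)} = 4 - 2 Y$ ($B{\left(Y \right)} = -2 + \left(- Y 2 + 6\right) = -2 - \left(-6 + 2 Y\right) = 4 - 2 Y$)
$B{\left(4 \right)} + - 6 \left(6 - 5\right) \left(-41\right) = \left(4 - 8\right) + - 6 \left(6 - 5\right) \left(-41\right) = \left(4 - 8\right) + \left(-6\right) 1 \left(-41\right) = -4 - -246 = -4 + 246 = 242$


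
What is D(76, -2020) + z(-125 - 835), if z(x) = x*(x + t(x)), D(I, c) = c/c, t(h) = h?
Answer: 1843201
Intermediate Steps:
D(I, c) = 1
z(x) = 2*x² (z(x) = x*(x + x) = x*(2*x) = 2*x²)
D(76, -2020) + z(-125 - 835) = 1 + 2*(-125 - 835)² = 1 + 2*(-960)² = 1 + 2*921600 = 1 + 1843200 = 1843201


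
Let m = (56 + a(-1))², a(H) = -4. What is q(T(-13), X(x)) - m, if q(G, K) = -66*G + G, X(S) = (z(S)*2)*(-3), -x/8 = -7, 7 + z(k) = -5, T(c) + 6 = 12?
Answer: -3094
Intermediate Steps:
T(c) = 6 (T(c) = -6 + 12 = 6)
z(k) = -12 (z(k) = -7 - 5 = -12)
x = 56 (x = -8*(-7) = 56)
X(S) = 72 (X(S) = -12*2*(-3) = -24*(-3) = 72)
q(G, K) = -65*G
m = 2704 (m = (56 - 4)² = 52² = 2704)
q(T(-13), X(x)) - m = -65*6 - 1*2704 = -390 - 2704 = -3094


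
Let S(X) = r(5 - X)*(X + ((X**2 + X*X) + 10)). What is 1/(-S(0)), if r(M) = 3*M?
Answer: -1/150 ≈ -0.0066667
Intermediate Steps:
S(X) = (15 - 3*X)*(10 + X + 2*X**2) (S(X) = (3*(5 - X))*(X + ((X**2 + X*X) + 10)) = (15 - 3*X)*(X + ((X**2 + X**2) + 10)) = (15 - 3*X)*(X + (2*X**2 + 10)) = (15 - 3*X)*(X + (10 + 2*X**2)) = (15 - 3*X)*(10 + X + 2*X**2))
1/(-S(0)) = 1/(-(-3)*(-5 + 0)*(10 + 0 + 2*0**2)) = 1/(-(-3)*(-5)*(10 + 0 + 2*0)) = 1/(-(-3)*(-5)*(10 + 0 + 0)) = 1/(-(-3)*(-5)*10) = 1/(-1*150) = 1/(-150) = -1/150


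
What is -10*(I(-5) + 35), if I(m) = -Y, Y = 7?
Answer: -280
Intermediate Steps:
I(m) = -7 (I(m) = -1*7 = -7)
-10*(I(-5) + 35) = -10*(-7 + 35) = -10*28 = -280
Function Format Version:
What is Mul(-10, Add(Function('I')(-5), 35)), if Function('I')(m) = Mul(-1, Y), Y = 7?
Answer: -280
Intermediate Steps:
Function('I')(m) = -7 (Function('I')(m) = Mul(-1, 7) = -7)
Mul(-10, Add(Function('I')(-5), 35)) = Mul(-10, Add(-7, 35)) = Mul(-10, 28) = -280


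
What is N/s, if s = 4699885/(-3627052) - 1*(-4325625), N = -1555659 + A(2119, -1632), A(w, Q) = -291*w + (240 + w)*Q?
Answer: -21842745505152/15689262107615 ≈ -1.3922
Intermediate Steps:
A(w, Q) = -291*w + Q*(240 + w)
N = -6022176 (N = -1555659 + (-291*2119 + 240*(-1632) - 1632*2119) = -1555659 + (-616629 - 391680 - 3458208) = -1555659 - 4466517 = -6022176)
s = 15689262107615/3627052 (s = 4699885*(-1/3627052) + 4325625 = -4699885/3627052 + 4325625 = 15689262107615/3627052 ≈ 4.3256e+6)
N/s = -6022176/15689262107615/3627052 = -6022176*3627052/15689262107615 = -21842745505152/15689262107615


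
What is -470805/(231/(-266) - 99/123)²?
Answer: -380938369340/2265483 ≈ -1.6815e+5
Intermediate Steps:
-470805/(231/(-266) - 99/123)² = -470805/(231*(-1/266) - 99*1/123)² = -470805/(-33/38 - 33/41)² = -470805/((-2607/1558)²) = -470805/6796449/2427364 = -470805*2427364/6796449 = -380938369340/2265483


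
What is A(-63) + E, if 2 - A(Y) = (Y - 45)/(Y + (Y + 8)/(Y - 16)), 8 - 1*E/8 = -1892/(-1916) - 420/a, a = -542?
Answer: 16026508616/319459949 ≈ 50.167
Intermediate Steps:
E = 6477592/129809 (E = 64 - 8*(-1892/(-1916) - 420/(-542)) = 64 - 8*(-1892*(-1/1916) - 420*(-1/542)) = 64 - 8*(473/479 + 210/271) = 64 - 8*228773/129809 = 64 - 1830184/129809 = 6477592/129809 ≈ 49.901)
A(Y) = 2 - (-45 + Y)/(Y + (8 + Y)/(-16 + Y)) (A(Y) = 2 - (Y - 45)/(Y + (Y + 8)/(Y - 16)) = 2 - (-45 + Y)/(Y + (8 + Y)/(-16 + Y)))
A(-63) + E = (-704 + (-63)² + 31*(-63))/(8 + (-63)² - 15*(-63)) + 6477592/129809 = (-704 + 3969 - 1953)/(8 + 3969 + 945) + 6477592/129809 = 1312/4922 + 6477592/129809 = (1/4922)*1312 + 6477592/129809 = 656/2461 + 6477592/129809 = 16026508616/319459949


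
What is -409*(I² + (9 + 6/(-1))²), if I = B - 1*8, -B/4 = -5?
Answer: -62577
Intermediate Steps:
B = 20 (B = -4*(-5) = 20)
I = 12 (I = 20 - 1*8 = 20 - 8 = 12)
-409*(I² + (9 + 6/(-1))²) = -409*(12² + (9 + 6/(-1))²) = -409*(144 + (9 + 6*(-1))²) = -409*(144 + (9 - 6)²) = -409*(144 + 3²) = -409*(144 + 9) = -409*153 = -62577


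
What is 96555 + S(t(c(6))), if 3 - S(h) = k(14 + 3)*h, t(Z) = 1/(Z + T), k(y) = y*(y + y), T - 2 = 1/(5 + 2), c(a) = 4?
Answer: 4147948/43 ≈ 96464.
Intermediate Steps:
T = 15/7 (T = 2 + 1/(5 + 2) = 2 + 1/7 = 15/7 ≈ 2.1429)
k(y) = 2*y**2 (k(y) = y*(2*y) = 2*y**2)
t(Z) = 1/(15/7 + Z) (t(Z) = 1/(Z + 15/7) = 1/(15/7 + Z))
S(h) = 3 - 578*h (S(h) = 3 - 2*(14 + 3)**2*h = 3 - 2*17**2*h = 3 - 2*289*h = 3 - 578*h)
96555 + S(t(c(6))) = 96555 + (3 - 4046/(15 + 7*4)) = 96555 + (3 - 4046/(15 + 28)) = 96555 + (3 - 4046/43) = 96555 - 3917/43 = 4147948/43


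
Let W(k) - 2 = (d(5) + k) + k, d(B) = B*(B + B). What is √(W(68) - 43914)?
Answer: I*√43726 ≈ 209.11*I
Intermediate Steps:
d(B) = 2*B² (d(B) = B*(2*B) = 2*B²)
W(k) = 52 + 2*k (W(k) = 2 + ((2*5² + k) + k) = 2 + ((2*25 + k) + k) = 2 + ((50 + k) + k) = 2 + (50 + 2*k) = 52 + 2*k)
√(W(68) - 43914) = √((52 + 2*68) - 43914) = √((52 + 136) - 43914) = √(188 - 43914) = √(-43726) = I*√43726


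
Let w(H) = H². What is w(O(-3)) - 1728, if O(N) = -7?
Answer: -1679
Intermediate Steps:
w(O(-3)) - 1728 = (-7)² - 1728 = 49 - 1728 = -1679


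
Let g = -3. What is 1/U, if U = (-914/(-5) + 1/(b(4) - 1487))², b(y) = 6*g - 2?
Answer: 56776225/1897211476449 ≈ 2.9926e-5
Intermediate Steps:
b(y) = -20 (b(y) = 6*(-3) - 2 = -18 - 2 = -20)
U = 1897211476449/56776225 (U = (-914/(-5) + 1/(-20 - 1487))² = (-914*(-⅕) + 1/(-1507))² = (914/5 - 1/1507)² = (1377393/7535)² = 1897211476449/56776225 ≈ 33416.)
1/U = 1/(1897211476449/56776225) = 56776225/1897211476449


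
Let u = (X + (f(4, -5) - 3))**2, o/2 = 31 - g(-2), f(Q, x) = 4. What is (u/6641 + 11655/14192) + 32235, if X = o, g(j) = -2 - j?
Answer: 3038252564823/94249072 ≈ 32236.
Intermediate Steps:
o = 62 (o = 2*(31 - (-2 - 1*(-2))) = 2*(31 - (-2 + 2)) = 2*(31 - 1*0) = 2*(31 + 0) = 2*31 = 62)
X = 62
u = 3969 (u = (62 + (4 - 3))**2 = (62 + 1)**2 = 63**2 = 3969)
(u/6641 + 11655/14192) + 32235 = (3969/6641 + 11655/14192) + 32235 = 133728903/94249072 + 32235 = 3038252564823/94249072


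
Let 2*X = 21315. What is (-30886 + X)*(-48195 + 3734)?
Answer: 1798758677/2 ≈ 8.9938e+8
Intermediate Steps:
X = 21315/2 (X = (½)*21315 = 21315/2 ≈ 10658.)
(-30886 + X)*(-48195 + 3734) = (-30886 + 21315/2)*(-48195 + 3734) = -40457/2*(-44461) = 1798758677/2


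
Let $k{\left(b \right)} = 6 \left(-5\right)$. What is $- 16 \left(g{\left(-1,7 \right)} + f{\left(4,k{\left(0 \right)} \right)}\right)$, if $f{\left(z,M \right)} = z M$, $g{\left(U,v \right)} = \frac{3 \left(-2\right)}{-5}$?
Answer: $\frac{9504}{5} \approx 1900.8$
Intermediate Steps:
$g{\left(U,v \right)} = \frac{6}{5}$ ($g{\left(U,v \right)} = \left(-6\right) \left(- \frac{1}{5}\right) = \frac{6}{5}$)
$k{\left(b \right)} = -30$
$f{\left(z,M \right)} = M z$
$- 16 \left(g{\left(-1,7 \right)} + f{\left(4,k{\left(0 \right)} \right)}\right) = - 16 \left(\frac{6}{5} - 120\right) = \left(-16\right) \left(- \frac{594}{5}\right) = \frac{9504}{5}$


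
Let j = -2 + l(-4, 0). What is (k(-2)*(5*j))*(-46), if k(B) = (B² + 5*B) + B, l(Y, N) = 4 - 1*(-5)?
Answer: 12880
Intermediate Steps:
l(Y, N) = 9 (l(Y, N) = 4 + 5 = 9)
j = 7 (j = -2 + 9 = 7)
k(B) = B² + 6*B
(k(-2)*(5*j))*(-46) = ((-2*(6 - 2))*(5*7))*(-46) = (-2*4*35)*(-46) = -8*35*(-46) = -280*(-46) = 12880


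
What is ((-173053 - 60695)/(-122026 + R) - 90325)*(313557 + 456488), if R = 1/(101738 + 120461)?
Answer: -209539947691654336865/3012672797 ≈ -6.9553e+10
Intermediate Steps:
R = 1/222199 ≈ 4.5005e-6
((-173053 - 60695)/(-122026 + R) - 90325)*(313557 + 456488) = ((-173053 - 60695)/(-122026 + 1/222199) - 90325)*(313557 + 456488) = (-233748/(-27114055173/222199) - 90325)*770045 = (-233748*(-222199/27114055173) - 90325)*770045 = (5770952428/3012672797 - 90325)*770045 = -272113899436597/3012672797*770045 = -209539947691654336865/3012672797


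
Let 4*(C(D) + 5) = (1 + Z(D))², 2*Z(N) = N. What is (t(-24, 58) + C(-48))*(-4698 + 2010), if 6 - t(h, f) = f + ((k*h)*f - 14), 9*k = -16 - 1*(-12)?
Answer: 1423072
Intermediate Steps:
k = -4/9 (k = (-16 - 1*(-12))/9 = (-16 + 12)/9 = (⅑)*(-4) = -4/9 ≈ -0.44444)
Z(N) = N/2
t(h, f) = 20 - f + 4*f*h/9 (t(h, f) = 6 - (f + ((-4*h/9)*f - 14)) = 6 - (f + (-4*f*h/9 - 14)) = 6 - (f + (-14 - 4*f*h/9)) = 6 - (-14 + f - 4*f*h/9) = 6 + (14 - f + 4*f*h/9) = 20 - f + 4*f*h/9)
C(D) = -5 + (1 + D/2)²/4
(t(-24, 58) + C(-48))*(-4698 + 2010) = ((20 - 1*58 + (4/9)*58*(-24)) + (-5 + (2 - 48)²/16))*(-4698 + 2010) = ((20 - 58 - 1856/3) + (-5 + (1/16)*(-46)²))*(-2688) = (-1970/3 + (-5 + (1/16)*2116))*(-2688) = (-1970/3 + (-5 + 529/4))*(-2688) = (-1970/3 + 509/4)*(-2688) = -6353/12*(-2688) = 1423072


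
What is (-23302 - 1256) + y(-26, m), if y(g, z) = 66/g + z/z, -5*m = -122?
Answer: -319274/13 ≈ -24560.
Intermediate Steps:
m = 122/5 (m = -1/5*(-122) = 122/5 ≈ 24.400)
y(g, z) = 1 + 66/g (y(g, z) = 66/g + 1 = 1 + 66/g)
(-23302 - 1256) + y(-26, m) = (-23302 - 1256) + (66 - 26)/(-26) = -24558 - 1/26*40 = -24558 - 20/13 = -319274/13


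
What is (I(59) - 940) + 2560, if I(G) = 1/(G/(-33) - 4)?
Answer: 309387/191 ≈ 1619.8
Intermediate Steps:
I(G) = 1/(-4 - G/33) (I(G) = 1/(G*(-1/33) - 4) = 1/(-G/33 - 4) = 1/(-4 - G/33))
(I(59) - 940) + 2560 = (-33/(132 + 59) - 940) + 2560 = (-33/191 - 940) + 2560 = -179573/191 + 2560 = 309387/191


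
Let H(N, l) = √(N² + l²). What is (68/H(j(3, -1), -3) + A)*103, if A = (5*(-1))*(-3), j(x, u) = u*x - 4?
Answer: 1545 + 3502*√58/29 ≈ 2464.7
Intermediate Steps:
j(x, u) = -4 + u*x
A = 15 (A = -5*(-3) = 15)
(68/H(j(3, -1), -3) + A)*103 = (68/(√((-4 - 1*3)² + (-3)²)) + 15)*103 = (68/(√((-4 - 3)² + 9)) + 15)*103 = (68/(√((-7)² + 9)) + 15)*103 = (68/(√(49 + 9)) + 15)*103 = (68/(√58) + 15)*103 = (68*(√58/58) + 15)*103 = (34*√58/29 + 15)*103 = (15 + 34*√58/29)*103 = 1545 + 3502*√58/29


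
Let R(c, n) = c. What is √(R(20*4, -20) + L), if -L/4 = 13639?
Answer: 2*I*√13619 ≈ 233.4*I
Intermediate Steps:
L = -54556 (L = -4*13639 = -54556)
√(R(20*4, -20) + L) = √(20*4 - 54556) = √(80 - 54556) = √(-54476) = 2*I*√13619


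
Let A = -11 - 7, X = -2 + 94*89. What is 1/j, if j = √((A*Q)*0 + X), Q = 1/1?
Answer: √2091/4182 ≈ 0.010934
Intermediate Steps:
Q = 1
X = 8364 (X = -2 + 8366 = 8364)
A = -18
j = 2*√2091 (j = √(-18*1*0 + 8364) = √(-18*0 + 8364) = √(0 + 8364) = √8364 = 2*√2091 ≈ 91.455)
1/j = 1/(2*√2091) = √2091/4182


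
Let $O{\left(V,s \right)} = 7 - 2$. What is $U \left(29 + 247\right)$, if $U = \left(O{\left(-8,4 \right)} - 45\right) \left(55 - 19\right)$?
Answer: $-397440$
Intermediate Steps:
$O{\left(V,s \right)} = 5$ ($O{\left(V,s \right)} = 7 - 2 = 5$)
$U = -1440$ ($U = \left(5 - 45\right) \left(55 - 19\right) = \left(-40\right) 36 = -1440$)
$U \left(29 + 247\right) = - 1440 \left(29 + 247\right) = \left(-1440\right) 276 = -397440$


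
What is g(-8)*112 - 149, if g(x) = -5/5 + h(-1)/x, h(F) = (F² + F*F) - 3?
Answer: -247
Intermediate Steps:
h(F) = -3 + 2*F² (h(F) = (F² + F²) - 3 = 2*F² - 3 = -3 + 2*F²)
g(x) = -1 - 1/x (g(x) = -5/5 + (-3 + 2*(-1)²)/x = -5*⅕ + (-3 + 2*1)/x = -1 + (-3 + 2)/x = -1 - 1/x)
g(-8)*112 - 149 = ((-1 - 1*(-8))/(-8))*112 - 149 = -(-1 + 8)/8*112 - 149 = -⅛*7*112 - 149 = -7/8*112 - 149 = -98 - 149 = -247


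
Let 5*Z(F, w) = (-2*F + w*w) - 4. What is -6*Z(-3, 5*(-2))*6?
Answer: -3672/5 ≈ -734.40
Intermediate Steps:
Z(F, w) = -4/5 - 2*F/5 + w**2/5 (Z(F, w) = ((-2*F + w*w) - 4)/5 = ((-2*F + w**2) - 4)/5 = ((w**2 - 2*F) - 4)/5 = (-4 + w**2 - 2*F)/5 = -4/5 - 2*F/5 + w**2/5)
-6*Z(-3, 5*(-2))*6 = -6*(-4/5 - 2/5*(-3) + (5*(-2))**2/5)*6 = -6*(-4/5 + 6/5 + (1/5)*(-10)**2)*6 = -6*(-4/5 + 6/5 + (1/5)*100)*6 = -6*(-4/5 + 6/5 + 20)*6 = -6*102/5*6 = -612/5*6 = -3672/5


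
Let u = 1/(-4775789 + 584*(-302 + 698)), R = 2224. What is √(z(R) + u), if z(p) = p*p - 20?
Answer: √14138617715820471/53465 ≈ 2224.0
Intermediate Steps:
u = -1/4544525 (u = 1/(-4775789 + 584*396) = 1/(-4775789 + 231264) = 1/(-4544525) = -1/4544525 ≈ -2.2004e-7)
z(p) = -20 + p² (z(p) = p² - 20 = -20 + p²)
√(z(R) + u) = √((-20 + 2224²) - 1/4544525) = √((-20 + 4946176) - 1/4544525) = √(4946156 - 1/4544525) = √(22477929595899/4544525) = √14138617715820471/53465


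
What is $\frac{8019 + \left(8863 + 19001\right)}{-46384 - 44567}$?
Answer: $- \frac{11961}{30317} \approx -0.39453$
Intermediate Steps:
$\frac{8019 + \left(8863 + 19001\right)}{-46384 - 44567} = \frac{8019 + 27864}{-90951} = 35883 \left(- \frac{1}{90951}\right) = - \frac{11961}{30317}$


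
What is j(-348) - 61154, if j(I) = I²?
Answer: 59950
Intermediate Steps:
j(-348) - 61154 = (-348)² - 61154 = 121104 - 61154 = 59950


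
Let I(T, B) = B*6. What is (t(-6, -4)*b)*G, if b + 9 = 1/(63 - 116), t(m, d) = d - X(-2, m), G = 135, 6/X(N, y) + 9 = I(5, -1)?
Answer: 232308/53 ≈ 4383.2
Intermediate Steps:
I(T, B) = 6*B
X(N, y) = -⅖ (X(N, y) = 6/(-9 + 6*(-1)) = 6/(-9 - 6) = 6/(-15) = 6*(-1/15) = -⅖)
t(m, d) = ⅖ + d (t(m, d) = d - 1*(-⅖) = d + ⅖ = ⅖ + d)
b = -478/53 (b = -9 + 1/(63 - 116) = -9 + 1/(-53) = -9 - 1/53 = -478/53 ≈ -9.0189)
(t(-6, -4)*b)*G = ((⅖ - 4)*(-478/53))*135 = -18/5*(-478/53)*135 = (8604/265)*135 = 232308/53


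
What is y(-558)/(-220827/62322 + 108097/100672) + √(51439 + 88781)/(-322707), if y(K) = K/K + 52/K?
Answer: -1850049344/5038348005 - 2*√3895/107569 ≈ -0.36835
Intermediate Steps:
y(K) = 1 + 52/K
y(-558)/(-220827/62322 + 108097/100672) + √(51439 + 88781)/(-322707) = ((52 - 558)/(-558))/(-220827/62322 + 108097/100672) + √(51439 + 88781)/(-322707) = (-1/558*(-506))/(-220827*1/62322 + 108097*(1/100672)) + √140220*(-1/322707) = 253/(279*(-73609/20774 + 9827/9152)) + (6*√3895)*(-1/322707) = 253/(279*(-18058595/7312448)) - 2*√3895/107569 = (253/279)*(-7312448/18058595) - 2*√3895/107569 = -1850049344/5038348005 - 2*√3895/107569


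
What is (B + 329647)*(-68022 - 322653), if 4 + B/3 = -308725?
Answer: 233053264500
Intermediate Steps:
B = -926187 (B = -12 + 3*(-308725) = -12 - 926175 = -926187)
(B + 329647)*(-68022 - 322653) = (-926187 + 329647)*(-68022 - 322653) = -596540*(-390675) = 233053264500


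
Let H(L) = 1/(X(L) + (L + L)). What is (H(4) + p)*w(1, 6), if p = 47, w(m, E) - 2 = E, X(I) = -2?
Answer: 1132/3 ≈ 377.33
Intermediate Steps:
w(m, E) = 2 + E
H(L) = 1/(-2 + 2*L) (H(L) = 1/(-2 + (L + L)) = 1/(-2 + 2*L))
(H(4) + p)*w(1, 6) = (1/(2*(-1 + 4)) + 47)*(2 + 6) = ((½)/3 + 47)*8 = ((½)*(⅓) + 47)*8 = (⅙ + 47)*8 = (283/6)*8 = 1132/3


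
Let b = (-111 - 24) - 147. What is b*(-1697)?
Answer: 478554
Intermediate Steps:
b = -282 (b = -135 - 147 = -282)
b*(-1697) = -282*(-1697) = 478554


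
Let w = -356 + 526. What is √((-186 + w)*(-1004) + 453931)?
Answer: √469995 ≈ 685.56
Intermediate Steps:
w = 170
√((-186 + w)*(-1004) + 453931) = √((-186 + 170)*(-1004) + 453931) = √(-16*(-1004) + 453931) = √(16064 + 453931) = √469995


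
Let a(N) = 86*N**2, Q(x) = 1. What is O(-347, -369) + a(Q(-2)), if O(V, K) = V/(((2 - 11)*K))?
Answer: 285259/3321 ≈ 85.896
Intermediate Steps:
O(V, K) = -V/(9*K) (O(V, K) = V/((-9*K)) = V*(-1/(9*K)) = -V/(9*K))
O(-347, -369) + a(Q(-2)) = -1/9*(-347)/(-369) + 86*1**2 = -1/9*(-347)*(-1/369) + 86*1 = -347/3321 + 86 = 285259/3321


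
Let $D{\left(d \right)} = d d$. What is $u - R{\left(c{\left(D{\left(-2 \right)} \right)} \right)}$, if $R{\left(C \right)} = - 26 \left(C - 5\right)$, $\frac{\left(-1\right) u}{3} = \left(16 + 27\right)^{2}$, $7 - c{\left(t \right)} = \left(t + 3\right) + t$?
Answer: $-5781$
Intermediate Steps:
$D{\left(d \right)} = d^{2}$
$c{\left(t \right)} = 4 - 2 t$ ($c{\left(t \right)} = 7 - \left(\left(t + 3\right) + t\right) = 7 - \left(\left(3 + t\right) + t\right) = 7 - \left(3 + 2 t\right) = 4 - 2 t$)
$u = -5547$ ($u = - 3 \left(16 + 27\right)^{2} = - 3 \cdot 43^{2} = \left(-3\right) 1849 = -5547$)
$R{\left(C \right)} = 130 - 26 C$ ($R{\left(C \right)} = - 26 \left(-5 + C\right) = 130 - 26 C$)
$u - R{\left(c{\left(D{\left(-2 \right)} \right)} \right)} = -5547 - \left(130 - 26 \left(4 - 2 \left(-2\right)^{2}\right)\right) = -5547 - \left(130 - 26 \left(4 - 8\right)\right) = -5547 - \left(130 - -104\right) = -5547 - \left(130 + 104\right) = -5547 - 234 = -5781$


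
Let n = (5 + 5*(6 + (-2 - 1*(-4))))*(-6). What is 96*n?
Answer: -25920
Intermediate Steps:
n = -270 (n = (5 + 5*(6 + (-2 + 4)))*(-6) = (5 + 5*(6 + 2))*(-6) = (5 + 5*8)*(-6) = (5 + 40)*(-6) = 45*(-6) = -270)
96*n = 96*(-270) = -25920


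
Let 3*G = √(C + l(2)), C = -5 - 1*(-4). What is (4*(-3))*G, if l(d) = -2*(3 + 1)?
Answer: -12*I ≈ -12.0*I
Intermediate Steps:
C = -1 (C = -5 + 4 = -1)
l(d) = -8 (l(d) = -2*4 = -8)
G = I (G = √(-1 - 8)/3 = √(-9)/3 = (3*I)/3 = I ≈ 1.0*I)
(4*(-3))*G = (4*(-3))*I = -12*I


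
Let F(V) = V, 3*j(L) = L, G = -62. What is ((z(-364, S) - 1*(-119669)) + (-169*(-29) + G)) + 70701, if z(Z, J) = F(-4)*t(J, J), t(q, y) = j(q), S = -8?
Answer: 585659/3 ≈ 1.9522e+5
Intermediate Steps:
j(L) = L/3
t(q, y) = q/3
z(Z, J) = -4*J/3
((z(-364, S) - 1*(-119669)) + (-169*(-29) + G)) + 70701 = ((-4/3*(-8) - 1*(-119669)) + (-169*(-29) - 62)) + 70701 = ((32/3 + 119669) + (4901 - 62)) + 70701 = (359039/3 + 4839) + 70701 = 373556/3 + 70701 = 585659/3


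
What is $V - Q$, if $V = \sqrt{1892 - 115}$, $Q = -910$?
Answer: $910 + \sqrt{1777} \approx 952.15$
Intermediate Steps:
$V = \sqrt{1777} \approx 42.154$
$V - Q = \sqrt{1777} - -910 = \sqrt{1777} + 910 = 910 + \sqrt{1777}$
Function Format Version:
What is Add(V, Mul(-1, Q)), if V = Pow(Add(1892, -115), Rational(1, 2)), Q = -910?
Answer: Add(910, Pow(1777, Rational(1, 2))) ≈ 952.15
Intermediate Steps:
V = Pow(1777, Rational(1, 2)) ≈ 42.154
Add(V, Mul(-1, Q)) = Add(Pow(1777, Rational(1, 2)), Mul(-1, -910)) = Add(Pow(1777, Rational(1, 2)), 910) = Add(910, Pow(1777, Rational(1, 2)))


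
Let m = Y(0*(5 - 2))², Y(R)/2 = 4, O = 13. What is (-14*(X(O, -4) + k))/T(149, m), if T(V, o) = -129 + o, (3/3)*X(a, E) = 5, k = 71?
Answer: 1064/65 ≈ 16.369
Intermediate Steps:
Y(R) = 8 (Y(R) = 2*4 = 8)
X(a, E) = 5
m = 64 (m = 8² = 64)
(-14*(X(O, -4) + k))/T(149, m) = (-14*(5 + 71))/(-129 + 64) = -14*76/(-65) = -1064*(-1/65) = 1064/65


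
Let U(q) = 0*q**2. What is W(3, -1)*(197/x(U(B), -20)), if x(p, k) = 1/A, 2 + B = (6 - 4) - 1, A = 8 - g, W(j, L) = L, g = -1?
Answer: -1773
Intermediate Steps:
A = 9 (A = 8 - 1*(-1) = 8 + 1 = 9)
B = -1 (B = -2 + ((6 - 4) - 1) = -2 + (2 - 1) = -2 + 1 = -1)
U(q) = 0
x(p, k) = 1/9
W(3, -1)*(197/x(U(B), -20)) = -197/1/9 = -197*9 = -1*1773 = -1773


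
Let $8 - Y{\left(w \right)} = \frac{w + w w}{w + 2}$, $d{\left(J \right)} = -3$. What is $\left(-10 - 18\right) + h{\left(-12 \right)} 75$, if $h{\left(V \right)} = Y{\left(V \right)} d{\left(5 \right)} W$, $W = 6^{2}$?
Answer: $-171748$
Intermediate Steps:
$W = 36$
$Y{\left(w \right)} = 8 - \frac{w + w^{2}}{2 + w}$ ($Y{\left(w \right)} = 8 - \frac{w + w w}{w + 2} = 8 - \frac{w + w^{2}}{2 + w}$)
$h{\left(V \right)} = - \frac{108 \left(16 - V^{2} + 7 V\right)}{2 + V}$ ($h{\left(V \right)} = \frac{16 - V^{2} + 7 V}{2 + V} \left(-3\right) 36 = - \frac{3 \left(16 - V^{2} + 7 V\right)}{2 + V} 36 = - \frac{108 \left(16 - V^{2} + 7 V\right)}{2 + V}$)
$\left(-10 - 18\right) + h{\left(-12 \right)} 75 = \left(-10 - 18\right) + \frac{108 \left(-16 + \left(-12\right)^{2} - -84\right)}{2 - 12} \cdot 75 = \left(-10 - 18\right) + \frac{108 \left(-16 + 144 + 84\right)}{-10} \cdot 75 = -28 + 108 \left(- \frac{1}{10}\right) 212 \cdot 75 = -28 - 171720 = -171748$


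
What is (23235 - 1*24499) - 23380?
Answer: -24644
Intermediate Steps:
(23235 - 1*24499) - 23380 = (23235 - 24499) - 23380 = -1264 - 23380 = -24644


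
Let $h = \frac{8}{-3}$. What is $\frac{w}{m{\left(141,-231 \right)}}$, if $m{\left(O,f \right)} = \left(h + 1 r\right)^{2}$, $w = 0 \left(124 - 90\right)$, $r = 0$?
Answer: $0$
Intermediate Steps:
$w = 0$ ($w = 0 \cdot 34 = 0$)
$h = - \frac{8}{3}$ ($h = 8 \left(- \frac{1}{3}\right) = - \frac{8}{3} \approx -2.6667$)
$m{\left(O,f \right)} = \frac{64}{9}$ ($m{\left(O,f \right)} = \left(- \frac{8}{3} + 1 \cdot 0\right)^{2} = \left(- \frac{8}{3} + 0\right)^{2} = \left(- \frac{8}{3}\right)^{2} = \frac{64}{9}$)
$\frac{w}{m{\left(141,-231 \right)}} = \frac{0}{\frac{64}{9}} = 0 \cdot \frac{9}{64} = 0$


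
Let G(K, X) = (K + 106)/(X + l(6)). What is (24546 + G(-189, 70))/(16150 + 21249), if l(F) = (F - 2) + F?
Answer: 1963597/2991920 ≈ 0.65630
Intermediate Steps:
l(F) = -2 + 2*F (l(F) = (-2 + F) + F = -2 + 2*F)
G(K, X) = (106 + K)/(10 + X) (G(K, X) = (K + 106)/(X + (-2 + 2*6)) = (106 + K)/(X + (-2 + 12)) = (106 + K)/(X + 10) = (106 + K)/(10 + X))
(24546 + G(-189, 70))/(16150 + 21249) = (24546 + (106 - 189)/(10 + 70))/(16150 + 21249) = (24546 - 83/80)/37399 = (24546 + (1/80)*(-83))*(1/37399) = (24546 - 83/80)*(1/37399) = (1963597/80)*(1/37399) = 1963597/2991920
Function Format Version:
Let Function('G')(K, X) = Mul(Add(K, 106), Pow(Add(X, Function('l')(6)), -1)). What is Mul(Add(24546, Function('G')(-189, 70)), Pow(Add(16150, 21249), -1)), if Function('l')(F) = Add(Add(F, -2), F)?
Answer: Rational(1963597, 2991920) ≈ 0.65630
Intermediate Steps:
Function('l')(F) = Add(-2, Mul(2, F)) (Function('l')(F) = Add(Add(-2, F), F) = Add(-2, Mul(2, F)))
Function('G')(K, X) = Mul(Pow(Add(10, X), -1), Add(106, K)) (Function('G')(K, X) = Mul(Add(K, 106), Pow(Add(X, Add(-2, Mul(2, 6))), -1)) = Mul(Add(106, K), Pow(Add(X, Add(-2, 12)), -1)) = Mul(Add(106, K), Pow(Add(X, 10), -1)) = Mul(Add(106, K), Pow(Add(10, X), -1)) = Mul(Pow(Add(10, X), -1), Add(106, K)))
Mul(Add(24546, Function('G')(-189, 70)), Pow(Add(16150, 21249), -1)) = Mul(Add(24546, Mul(Pow(Add(10, 70), -1), Add(106, -189))), Pow(Add(16150, 21249), -1)) = Mul(Add(24546, Mul(Pow(80, -1), -83)), Pow(37399, -1)) = Mul(Add(24546, Mul(Rational(1, 80), -83)), Rational(1, 37399)) = Mul(Add(24546, Rational(-83, 80)), Rational(1, 37399)) = Mul(Rational(1963597, 80), Rational(1, 37399)) = Rational(1963597, 2991920)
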